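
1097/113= 9 + 80/113 = 9.71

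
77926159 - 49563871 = 28362288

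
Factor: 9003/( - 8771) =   -  3^1*7^(  -  2 ) * 179^( - 1 )*3001^1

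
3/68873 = 3/68873 = 0.00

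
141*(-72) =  - 10152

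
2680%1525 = 1155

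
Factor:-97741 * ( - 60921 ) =3^2*7^2*967^1*13963^1 = 5954479461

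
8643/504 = 2881/168 = 17.15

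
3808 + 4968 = 8776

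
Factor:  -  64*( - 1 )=64 = 2^6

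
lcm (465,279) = 1395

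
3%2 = 1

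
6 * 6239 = 37434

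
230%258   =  230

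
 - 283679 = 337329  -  621008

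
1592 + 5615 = 7207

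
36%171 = 36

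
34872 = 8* 4359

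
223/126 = 223/126 = 1.77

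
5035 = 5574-539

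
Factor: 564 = 2^2* 3^1*47^1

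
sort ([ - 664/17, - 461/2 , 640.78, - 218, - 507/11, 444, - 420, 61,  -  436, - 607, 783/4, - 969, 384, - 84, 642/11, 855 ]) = [ - 969,-607,-436, - 420,-461/2 ,-218, - 84, - 507/11, - 664/17,642/11, 61,783/4, 384, 444, 640.78 , 855 ]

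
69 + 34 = 103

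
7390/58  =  3695/29 = 127.41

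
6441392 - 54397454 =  - 47956062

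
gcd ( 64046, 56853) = 1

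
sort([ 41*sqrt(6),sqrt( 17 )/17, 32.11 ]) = [ sqrt( 17)/17,  32.11 , 41 * sqrt( 6)]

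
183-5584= - 5401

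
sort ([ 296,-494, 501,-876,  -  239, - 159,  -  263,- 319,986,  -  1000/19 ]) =[ - 876,-494, -319, - 263,-239, - 159 , - 1000/19,296, 501, 986] 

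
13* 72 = 936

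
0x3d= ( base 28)25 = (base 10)61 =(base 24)2d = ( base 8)75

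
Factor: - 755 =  - 5^1 *151^1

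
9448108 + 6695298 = 16143406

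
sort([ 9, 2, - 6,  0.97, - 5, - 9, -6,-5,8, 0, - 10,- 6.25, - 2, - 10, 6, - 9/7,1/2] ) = [ - 10, - 10,  -  9 , - 6.25,  -  6, - 6 , - 5, - 5,-2, - 9/7,0, 1/2,0.97, 2, 6, 8,  9 ]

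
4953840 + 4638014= 9591854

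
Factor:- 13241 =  - 13241^1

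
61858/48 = 1288+17/24 = 1288.71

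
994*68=67592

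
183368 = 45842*4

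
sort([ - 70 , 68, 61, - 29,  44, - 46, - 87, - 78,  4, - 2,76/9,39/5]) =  [- 87, - 78,-70, - 46, - 29, - 2, 4, 39/5,  76/9,44, 61, 68]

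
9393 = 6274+3119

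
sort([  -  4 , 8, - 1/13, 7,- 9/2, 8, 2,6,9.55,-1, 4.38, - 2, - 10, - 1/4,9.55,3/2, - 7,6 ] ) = [ - 10, - 7,-9/2, - 4,-2, -1,  -  1/4, - 1/13,  3/2, 2,4.38,  6,6, 7, 8, 8,9.55,9.55 ]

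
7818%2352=762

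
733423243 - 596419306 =137003937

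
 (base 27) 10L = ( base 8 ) 1356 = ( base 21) 1ef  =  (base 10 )750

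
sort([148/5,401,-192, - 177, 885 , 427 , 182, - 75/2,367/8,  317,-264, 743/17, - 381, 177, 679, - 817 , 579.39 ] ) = [ - 817 ,-381,  -  264, - 192,  -  177 , - 75/2, 148/5, 743/17,367/8,177, 182 , 317, 401, 427 , 579.39, 679,885 ]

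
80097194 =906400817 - 826303623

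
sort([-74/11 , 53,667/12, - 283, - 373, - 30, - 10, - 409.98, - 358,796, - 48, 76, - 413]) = [ - 413, - 409.98, - 373, - 358,-283,-48, - 30, - 10, - 74/11,53, 667/12,  76,  796 ] 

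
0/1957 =0 = 0.00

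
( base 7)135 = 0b1001011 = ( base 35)25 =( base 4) 1023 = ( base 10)75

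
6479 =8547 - 2068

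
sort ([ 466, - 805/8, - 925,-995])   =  [ - 995,-925,-805/8, 466]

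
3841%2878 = 963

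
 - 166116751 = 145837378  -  311954129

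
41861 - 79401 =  - 37540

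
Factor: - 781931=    - 23^1*33997^1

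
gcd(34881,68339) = 1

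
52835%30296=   22539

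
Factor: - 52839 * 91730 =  - 4846921470 =-2^1*3^3* 5^1 * 19^1 * 103^1 * 9173^1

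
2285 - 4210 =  - 1925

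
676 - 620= 56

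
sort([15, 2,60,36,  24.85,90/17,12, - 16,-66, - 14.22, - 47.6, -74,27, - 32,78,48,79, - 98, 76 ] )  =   [ - 98, - 74, -66, - 47.6,-32,  -  16, - 14.22,2,90/17, 12, 15,24.85,  27,36,48, 60 , 76,78,79]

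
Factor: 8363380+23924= 2^3*3^1*349471^1=8387304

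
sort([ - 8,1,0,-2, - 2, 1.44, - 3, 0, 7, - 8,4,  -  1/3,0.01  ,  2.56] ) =[ - 8,-8, - 3,-2, - 2,-1/3, 0,  0,0.01,1,1.44, 2.56,4 , 7]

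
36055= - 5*( - 7211 )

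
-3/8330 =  -3/8330  =  - 0.00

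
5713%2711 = 291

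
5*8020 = 40100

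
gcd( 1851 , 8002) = 1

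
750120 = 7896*95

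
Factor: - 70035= - 3^1 *5^1*7^1 * 23^1*29^1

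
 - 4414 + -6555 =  - 10969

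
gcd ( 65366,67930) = 2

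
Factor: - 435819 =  - 3^1*53^1*2741^1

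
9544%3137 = 133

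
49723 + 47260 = 96983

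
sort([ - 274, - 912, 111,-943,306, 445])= [ - 943, - 912, - 274,  111,  306, 445 ]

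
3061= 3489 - 428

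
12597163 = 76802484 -64205321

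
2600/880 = 2 + 21/22= 2.95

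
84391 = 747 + 83644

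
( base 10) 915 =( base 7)2445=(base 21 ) 21C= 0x393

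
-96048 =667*(-144) 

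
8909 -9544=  - 635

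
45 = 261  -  216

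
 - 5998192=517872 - 6516064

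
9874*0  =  0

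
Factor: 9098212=2^2 * 97^1*131^1 * 179^1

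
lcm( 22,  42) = 462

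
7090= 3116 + 3974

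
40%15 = 10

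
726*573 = 415998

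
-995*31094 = -30938530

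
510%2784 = 510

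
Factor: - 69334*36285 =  - 2515784190  =  -  2^1*3^1 * 5^1*41^1*  59^1 * 34667^1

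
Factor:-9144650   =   - 2^1*5^2*182893^1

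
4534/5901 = 4534/5901 = 0.77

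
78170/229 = 78170/229 = 341.35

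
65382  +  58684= 124066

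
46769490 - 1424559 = 45344931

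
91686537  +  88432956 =180119493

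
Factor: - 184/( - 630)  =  2^2*3^( - 2)*5^(-1)*7^(  -  1 )*23^1  =  92/315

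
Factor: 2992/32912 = 11^( - 1)  =  1/11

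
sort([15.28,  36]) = [15.28,36]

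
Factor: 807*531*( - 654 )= - 2^1*3^4*59^1*109^1*269^1 = -280250118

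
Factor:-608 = -2^5*19^1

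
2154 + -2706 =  - 552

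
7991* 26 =207766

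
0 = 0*35798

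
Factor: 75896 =2^3*53^1*179^1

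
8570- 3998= 4572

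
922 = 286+636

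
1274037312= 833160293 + 440877019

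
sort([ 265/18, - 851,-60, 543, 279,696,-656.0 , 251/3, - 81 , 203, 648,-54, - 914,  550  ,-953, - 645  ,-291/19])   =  [ - 953, - 914, - 851, - 656.0,- 645, - 81, -60,-54, -291/19,265/18, 251/3,203, 279, 543, 550 , 648, 696 ]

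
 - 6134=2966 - 9100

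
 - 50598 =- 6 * 8433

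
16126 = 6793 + 9333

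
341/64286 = 341/64286 = 0.01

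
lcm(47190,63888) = 4152720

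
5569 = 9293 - 3724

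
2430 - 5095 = -2665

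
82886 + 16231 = 99117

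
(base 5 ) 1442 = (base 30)87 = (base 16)F7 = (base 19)D0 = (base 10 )247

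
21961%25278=21961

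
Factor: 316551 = 3^1 * 105517^1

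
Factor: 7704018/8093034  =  3^(  -  1)* 7^1*89^1*229^1*49957^ (  -  1) = 142667/149871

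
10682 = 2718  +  7964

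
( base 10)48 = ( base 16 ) 30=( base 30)1i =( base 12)40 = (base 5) 143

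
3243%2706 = 537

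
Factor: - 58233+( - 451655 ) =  - 509888  =  - 2^6 * 31^1*257^1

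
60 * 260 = 15600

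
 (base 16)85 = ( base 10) 133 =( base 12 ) B1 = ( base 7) 250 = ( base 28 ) 4l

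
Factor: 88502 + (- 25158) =63344 = 2^4*37^1 * 107^1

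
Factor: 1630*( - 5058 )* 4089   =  -2^2*3^3*5^1*29^1*47^1*163^1*281^1 = -33711924060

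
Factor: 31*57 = 3^1 * 19^1*31^1 = 1767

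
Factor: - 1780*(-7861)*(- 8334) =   -  116614161720=-  2^3*3^2*5^1*7^1*89^1 * 463^1*1123^1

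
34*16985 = 577490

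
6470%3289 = 3181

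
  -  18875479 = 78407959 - 97283438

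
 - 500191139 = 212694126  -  712885265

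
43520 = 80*544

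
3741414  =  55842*67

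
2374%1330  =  1044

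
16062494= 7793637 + 8268857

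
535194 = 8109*66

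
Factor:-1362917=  - 157^1*8681^1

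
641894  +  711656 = 1353550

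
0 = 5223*0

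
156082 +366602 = 522684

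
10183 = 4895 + 5288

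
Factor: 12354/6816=29/16 = 2^(  -  4 ) * 29^1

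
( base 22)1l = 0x2B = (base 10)43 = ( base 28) 1F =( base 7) 61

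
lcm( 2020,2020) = 2020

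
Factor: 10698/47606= 3^1*13^( - 1)*1783^1*1831^( - 1) = 5349/23803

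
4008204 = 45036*89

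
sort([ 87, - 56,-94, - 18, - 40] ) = [ - 94,-56 ,-40,- 18,87 ]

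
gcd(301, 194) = 1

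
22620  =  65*348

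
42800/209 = 42800/209 = 204.78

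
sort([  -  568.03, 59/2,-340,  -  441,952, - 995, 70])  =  [-995,-568.03 , - 441, - 340, 59/2, 70,952]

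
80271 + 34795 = 115066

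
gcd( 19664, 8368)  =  16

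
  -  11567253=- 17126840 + 5559587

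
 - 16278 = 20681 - 36959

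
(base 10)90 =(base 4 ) 1122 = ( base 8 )132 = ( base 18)50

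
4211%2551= 1660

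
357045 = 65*5493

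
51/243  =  17/81 =0.21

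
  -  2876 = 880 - 3756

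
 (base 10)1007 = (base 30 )13h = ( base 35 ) SR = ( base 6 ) 4355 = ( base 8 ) 1757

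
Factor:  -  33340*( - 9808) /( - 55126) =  - 2^5* 5^1 * 43^(-1 ) * 613^1*641^( -1)*1667^1= - 163499360/27563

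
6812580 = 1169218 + 5643362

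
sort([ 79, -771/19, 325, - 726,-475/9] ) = [-726, - 475/9, - 771/19, 79 , 325] 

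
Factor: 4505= 5^1*17^1*53^1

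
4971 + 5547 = 10518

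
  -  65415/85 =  - 13083/17 = - 769.59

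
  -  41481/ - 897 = 13827/299  =  46.24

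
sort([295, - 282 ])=[ - 282, 295 ]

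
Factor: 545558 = 2^1*13^1*20983^1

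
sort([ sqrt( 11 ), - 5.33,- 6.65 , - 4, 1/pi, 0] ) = [ - 6.65, - 5.33, - 4, 0,1/pi, sqrt(11)] 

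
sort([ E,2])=[2,E]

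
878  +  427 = 1305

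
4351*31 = 134881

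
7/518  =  1/74 = 0.01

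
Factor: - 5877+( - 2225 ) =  - 8102 = - 2^1*4051^1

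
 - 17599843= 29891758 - 47491601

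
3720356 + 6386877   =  10107233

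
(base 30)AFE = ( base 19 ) 1742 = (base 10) 9464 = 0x24F8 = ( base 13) 4400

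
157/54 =2 + 49/54 = 2.91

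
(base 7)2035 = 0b1011001000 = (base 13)42a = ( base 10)712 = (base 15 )327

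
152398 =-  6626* ( - 23) 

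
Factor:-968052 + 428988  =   - 539064 = - 2^3*3^2*7487^1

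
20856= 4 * 5214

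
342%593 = 342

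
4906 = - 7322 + 12228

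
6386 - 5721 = 665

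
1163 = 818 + 345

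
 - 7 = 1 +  - 8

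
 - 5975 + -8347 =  - 14322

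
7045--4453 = 11498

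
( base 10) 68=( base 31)26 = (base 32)24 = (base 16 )44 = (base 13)53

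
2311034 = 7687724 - 5376690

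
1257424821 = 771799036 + 485625785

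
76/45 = 1+31/45 = 1.69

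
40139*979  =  39296081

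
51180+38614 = 89794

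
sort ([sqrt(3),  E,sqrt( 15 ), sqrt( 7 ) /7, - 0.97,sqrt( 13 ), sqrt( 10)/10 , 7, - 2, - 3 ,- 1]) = [ - 3, - 2 , - 1, - 0.97,sqrt(10) /10,sqrt(7) /7, sqrt ( 3 ), E, sqrt( 13) , sqrt(15),7]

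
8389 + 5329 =13718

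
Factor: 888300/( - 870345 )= - 940/921 = - 2^2*3^(  -  1 )*5^1*47^1*307^( - 1) 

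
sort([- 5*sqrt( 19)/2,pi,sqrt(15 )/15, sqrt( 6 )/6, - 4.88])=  [-5*sqrt( 19)/2, - 4.88,sqrt(15 ) /15,sqrt( 6) /6,  pi ]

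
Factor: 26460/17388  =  35/23 = 5^1*7^1*23^( - 1)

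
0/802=0 =0.00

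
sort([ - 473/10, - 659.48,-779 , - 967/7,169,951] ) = [ - 779, - 659.48 ,  -  967/7, - 473/10,169, 951] 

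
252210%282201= 252210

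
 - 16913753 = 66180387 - 83094140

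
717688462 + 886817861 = 1604506323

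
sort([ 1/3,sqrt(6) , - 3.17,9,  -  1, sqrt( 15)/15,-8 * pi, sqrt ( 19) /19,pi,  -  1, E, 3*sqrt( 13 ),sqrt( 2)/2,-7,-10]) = [-8 *pi, - 10 ,-7,  -  3.17, - 1,-1,sqrt( 19 ) /19,  sqrt(15)/15  ,  1/3, sqrt (2)/2 , sqrt(6), E, pi,9,3 * sqrt(13 ) ] 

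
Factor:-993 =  - 3^1*331^1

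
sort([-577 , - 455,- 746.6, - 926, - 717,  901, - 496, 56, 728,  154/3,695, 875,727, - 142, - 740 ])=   [-926,-746.6 , - 740,-717,  -  577,- 496, - 455,-142,154/3,56,695,727 , 728,875,  901 ] 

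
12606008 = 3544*3557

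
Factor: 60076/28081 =2^2*23^1 *653^1*28081^( - 1 ) 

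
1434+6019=7453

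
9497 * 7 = 66479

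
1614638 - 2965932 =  - 1351294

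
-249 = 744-993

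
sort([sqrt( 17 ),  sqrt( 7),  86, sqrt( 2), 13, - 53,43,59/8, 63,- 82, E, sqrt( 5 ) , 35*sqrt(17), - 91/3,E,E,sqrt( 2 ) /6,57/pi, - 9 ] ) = [- 82,  -  53, - 91/3, - 9,sqrt( 2 ) /6, sqrt( 2), sqrt( 5 ), sqrt( 7 ), E, E,E,  sqrt( 17 ),59/8, 13,57/pi,43, 63,86, 35*sqrt(17 ) ]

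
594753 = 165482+429271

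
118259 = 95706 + 22553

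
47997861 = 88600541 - 40602680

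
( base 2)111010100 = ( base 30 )fi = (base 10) 468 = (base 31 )f3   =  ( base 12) 330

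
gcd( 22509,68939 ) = 1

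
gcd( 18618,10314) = 6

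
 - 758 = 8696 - 9454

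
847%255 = 82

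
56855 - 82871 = - 26016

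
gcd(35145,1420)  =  355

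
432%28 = 12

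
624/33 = 18 +10/11 = 18.91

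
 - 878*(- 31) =27218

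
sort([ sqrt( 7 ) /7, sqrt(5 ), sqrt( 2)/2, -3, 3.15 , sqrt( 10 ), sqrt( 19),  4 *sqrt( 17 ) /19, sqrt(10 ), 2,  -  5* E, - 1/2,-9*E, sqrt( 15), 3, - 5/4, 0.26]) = [-9*E, - 5* E , - 3,-5/4,- 1/2, 0.26,sqrt(7)/7, sqrt( 2)/2, 4 *sqrt (17)/19, 2, sqrt( 5 ),3,3.15, sqrt(10), sqrt( 10 ), sqrt( 15), sqrt(19)] 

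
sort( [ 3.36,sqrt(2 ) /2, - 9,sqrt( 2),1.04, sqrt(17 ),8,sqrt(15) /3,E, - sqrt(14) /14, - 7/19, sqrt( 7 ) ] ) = [  -  9,-7/19, - sqrt(14 ) /14, sqrt(2 ) /2, 1.04,sqrt(15 )/3, sqrt(2), sqrt(7),E,3.36,sqrt( 17 ), 8 ]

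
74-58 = 16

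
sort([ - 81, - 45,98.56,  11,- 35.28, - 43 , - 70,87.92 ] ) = [ - 81, - 70,-45,-43, - 35.28,11 , 87.92,  98.56] 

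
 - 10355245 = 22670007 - 33025252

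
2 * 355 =710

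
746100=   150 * 4974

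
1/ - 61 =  - 1 + 60/61= - 0.02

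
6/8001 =2/2667  =  0.00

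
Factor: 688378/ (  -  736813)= - 2^1*7^( - 2 )*11^ ( - 1) * 1367^( - 1 )*344189^1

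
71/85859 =71/85859= 0.00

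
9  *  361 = 3249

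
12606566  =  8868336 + 3738230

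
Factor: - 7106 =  - 2^1*11^1*17^1*19^1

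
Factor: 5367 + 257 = 2^3*19^1*37^1 = 5624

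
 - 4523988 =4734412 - 9258400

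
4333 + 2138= 6471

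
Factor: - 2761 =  - 11^1*251^1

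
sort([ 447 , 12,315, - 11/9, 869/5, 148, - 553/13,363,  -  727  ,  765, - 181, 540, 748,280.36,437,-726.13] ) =[ - 727, - 726.13, - 181 ,-553/13, - 11/9, 12,148, 869/5, 280.36, 315 , 363,  437, 447 , 540, 748, 765]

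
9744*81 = 789264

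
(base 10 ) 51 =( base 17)30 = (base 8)63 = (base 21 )29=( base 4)303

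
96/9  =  32/3 =10.67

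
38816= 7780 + 31036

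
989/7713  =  989/7713 = 0.13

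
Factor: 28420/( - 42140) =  - 29/43 = - 29^1*43^( - 1) 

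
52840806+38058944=90899750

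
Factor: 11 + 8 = 19^1=19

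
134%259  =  134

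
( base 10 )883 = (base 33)qp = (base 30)td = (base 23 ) 1F9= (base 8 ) 1563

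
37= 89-52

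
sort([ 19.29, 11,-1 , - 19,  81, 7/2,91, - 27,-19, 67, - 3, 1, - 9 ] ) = [ - 27, - 19 , - 19, - 9, - 3, - 1, 1,  7/2, 11,19.29, 67 , 81,91 ] 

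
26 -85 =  - 59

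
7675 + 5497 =13172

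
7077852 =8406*842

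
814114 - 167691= 646423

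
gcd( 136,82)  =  2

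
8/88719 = 8/88719 = 0.00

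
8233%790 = 333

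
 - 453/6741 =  - 151/2247 =- 0.07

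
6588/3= 2196 = 2196.00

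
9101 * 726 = 6607326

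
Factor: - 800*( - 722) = 2^6*5^2* 19^2 = 577600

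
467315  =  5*93463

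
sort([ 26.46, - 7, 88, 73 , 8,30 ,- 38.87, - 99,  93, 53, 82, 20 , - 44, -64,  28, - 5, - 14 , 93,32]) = [ - 99, - 64, - 44,  -  38.87, - 14, - 7,-5,8, 20, 26.46,28 , 30, 32,53, 73,82,88,93,93] 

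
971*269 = 261199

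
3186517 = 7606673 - 4420156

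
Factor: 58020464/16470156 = 2^2*3^ ( -1 )*467^ ( - 1)*2939^( - 1 ) * 3626279^1 = 14505116/4117539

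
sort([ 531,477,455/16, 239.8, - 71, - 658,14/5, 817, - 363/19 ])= [ - 658, - 71, - 363/19,14/5 , 455/16,239.8,477, 531,817 ]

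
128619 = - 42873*( - 3 )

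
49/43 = 1 + 6/43 = 1.14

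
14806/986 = 15 + 8/493 = 15.02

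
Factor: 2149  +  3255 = 5404 = 2^2*7^1*193^1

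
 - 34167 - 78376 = -112543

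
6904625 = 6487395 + 417230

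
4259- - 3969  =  8228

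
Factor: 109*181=19729 = 109^1*181^1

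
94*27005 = 2538470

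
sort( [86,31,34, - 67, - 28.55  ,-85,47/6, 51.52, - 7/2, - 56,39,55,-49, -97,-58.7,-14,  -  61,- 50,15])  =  [ - 97, - 85 ,-67 ,-61,-58.7, - 56,-50,-49, - 28.55, - 14, - 7/2, 47/6,15, 31 , 34,39,51.52,55, 86 ]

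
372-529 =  - 157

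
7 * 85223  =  596561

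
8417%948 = 833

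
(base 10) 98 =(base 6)242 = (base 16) 62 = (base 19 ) 53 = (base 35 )2S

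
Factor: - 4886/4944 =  -2^(-3)*3^( -1)*7^1*103^( - 1)*349^1 = - 2443/2472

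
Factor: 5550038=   2^1* 13^1*23^1 * 9281^1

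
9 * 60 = 540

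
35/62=35/62 = 0.56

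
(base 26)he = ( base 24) j0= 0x1c8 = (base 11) 385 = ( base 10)456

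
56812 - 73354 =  - 16542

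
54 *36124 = 1950696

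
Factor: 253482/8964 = 509/18 = 2^( - 1 )*3^( - 2 ) * 509^1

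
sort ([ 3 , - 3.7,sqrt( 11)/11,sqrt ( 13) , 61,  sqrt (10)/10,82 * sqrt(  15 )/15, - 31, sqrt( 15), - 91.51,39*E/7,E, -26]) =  [ - 91.51, - 31, - 26, - 3.7, sqrt(11)/11,sqrt ( 10 )/10,E, 3, sqrt(13 ) , sqrt( 15), 39*E/7,82 * sqrt( 15 ) /15, 61]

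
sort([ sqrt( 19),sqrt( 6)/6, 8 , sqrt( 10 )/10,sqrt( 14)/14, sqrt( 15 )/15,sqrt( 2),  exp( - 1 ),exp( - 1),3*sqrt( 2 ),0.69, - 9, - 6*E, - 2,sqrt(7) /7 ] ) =[-6 * E, - 9, - 2,sqrt(15)/15, sqrt(14) /14, sqrt ( 10)/10, exp( - 1 ),exp( - 1 ),sqrt(7)/7, sqrt(6) /6, 0.69,sqrt( 2), 3*sqrt(2),sqrt( 19),8 ]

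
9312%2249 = 316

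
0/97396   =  0  =  0.00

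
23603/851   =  23603/851= 27.74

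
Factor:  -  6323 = -6323^1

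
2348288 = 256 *9173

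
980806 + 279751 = 1260557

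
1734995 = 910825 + 824170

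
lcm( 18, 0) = 0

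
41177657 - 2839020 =38338637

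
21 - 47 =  - 26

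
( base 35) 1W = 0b1000011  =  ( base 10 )67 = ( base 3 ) 2111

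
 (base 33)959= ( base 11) 7549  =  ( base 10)9975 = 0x26f7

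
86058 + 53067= 139125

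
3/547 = 3/547= 0.01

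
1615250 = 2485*650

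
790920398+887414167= 1678334565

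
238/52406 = 119/26203= 0.00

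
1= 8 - 7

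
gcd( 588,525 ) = 21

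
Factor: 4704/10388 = 2^3*3^1*53^ ( - 1 ) = 24/53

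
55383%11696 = 8599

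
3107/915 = 3107/915 = 3.40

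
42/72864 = 7/12144 = 0.00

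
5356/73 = 5356/73  =  73.37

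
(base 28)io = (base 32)GG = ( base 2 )1000010000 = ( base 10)528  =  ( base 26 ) k8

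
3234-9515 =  - 6281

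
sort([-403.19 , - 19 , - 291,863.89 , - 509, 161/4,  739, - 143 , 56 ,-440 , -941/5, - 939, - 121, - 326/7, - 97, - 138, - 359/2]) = [ - 939, - 509 ,-440, - 403.19,-291 , - 941/5, - 359/2 , - 143 , - 138,-121, - 97, - 326/7, - 19, 161/4,56 , 739, 863.89 ]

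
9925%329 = 55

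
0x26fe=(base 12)593A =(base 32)9NU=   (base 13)470b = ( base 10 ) 9982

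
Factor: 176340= 2^2*3^1 * 5^1*2939^1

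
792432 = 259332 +533100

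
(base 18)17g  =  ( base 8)722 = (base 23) K6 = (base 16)1d2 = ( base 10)466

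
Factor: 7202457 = 3^2*37^1 *43^1 * 503^1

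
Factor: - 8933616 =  - 2^4*3^2*62039^1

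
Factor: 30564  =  2^2*  3^3*283^1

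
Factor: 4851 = 3^2 * 7^2*11^1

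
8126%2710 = 2706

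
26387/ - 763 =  - 26387/763= - 34.58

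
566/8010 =283/4005 = 0.07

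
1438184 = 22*65372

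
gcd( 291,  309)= 3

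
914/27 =914/27 =33.85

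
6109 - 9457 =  - 3348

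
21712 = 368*59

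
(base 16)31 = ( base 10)49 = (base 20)29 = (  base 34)1f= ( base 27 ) 1M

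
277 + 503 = 780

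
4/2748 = 1/687 = 0.00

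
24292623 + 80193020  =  104485643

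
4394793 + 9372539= 13767332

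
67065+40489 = 107554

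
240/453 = 80/151 = 0.53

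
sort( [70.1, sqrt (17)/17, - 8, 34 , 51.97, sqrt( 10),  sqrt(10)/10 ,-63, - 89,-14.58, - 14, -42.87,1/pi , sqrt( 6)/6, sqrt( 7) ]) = [-89,-63,-42.87,-14.58,- 14,-8,sqrt( 17) /17, sqrt ( 10) /10,1/pi, sqrt( 6 )/6, sqrt( 7 ), sqrt( 10),34, 51.97, 70.1] 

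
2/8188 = 1/4094 =0.00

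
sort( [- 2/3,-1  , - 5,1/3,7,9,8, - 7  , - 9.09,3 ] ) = [- 9.09 , - 7, - 5, - 1, - 2/3,1/3 , 3,7,8,9] 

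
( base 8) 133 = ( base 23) 3M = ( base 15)61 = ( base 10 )91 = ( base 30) 31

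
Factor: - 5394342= - 2^1*3^1*899057^1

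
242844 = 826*294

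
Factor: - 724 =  -2^2  *181^1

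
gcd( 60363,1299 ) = 3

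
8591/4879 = 1 +3712/4879  =  1.76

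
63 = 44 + 19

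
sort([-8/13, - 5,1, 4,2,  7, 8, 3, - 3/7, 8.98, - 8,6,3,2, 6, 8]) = [ - 8, - 5,  -  8/13 ,-3/7,  1,2,2, 3, 3, 4, 6, 6 , 7,8, 8, 8.98 ]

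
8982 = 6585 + 2397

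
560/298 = 1 + 131/149 = 1.88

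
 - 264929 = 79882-344811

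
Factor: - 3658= - 2^1*31^1*59^1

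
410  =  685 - 275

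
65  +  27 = 92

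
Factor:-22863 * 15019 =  - 343379397= - 3^1*23^1*653^1 * 7621^1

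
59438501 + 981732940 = 1041171441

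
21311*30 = 639330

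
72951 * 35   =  2553285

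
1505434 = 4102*367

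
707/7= 101 = 101.00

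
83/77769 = 83/77769 = 0.00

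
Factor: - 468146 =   -  2^1*7^2*17^1*281^1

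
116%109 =7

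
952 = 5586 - 4634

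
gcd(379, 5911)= 1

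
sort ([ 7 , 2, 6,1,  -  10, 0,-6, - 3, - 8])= [  -  10, -8, - 6,  -  3, 0,1,  2,6,  7 ]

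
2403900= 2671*900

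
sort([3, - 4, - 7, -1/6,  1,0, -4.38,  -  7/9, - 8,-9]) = [ - 9,-8, - 7,  -  4.38, - 4, - 7/9,-1/6,0,1,3]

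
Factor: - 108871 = - 7^1 *103^1*151^1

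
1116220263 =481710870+634509393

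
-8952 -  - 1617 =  - 7335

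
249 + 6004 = 6253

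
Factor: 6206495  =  5^1 * 389^1  *  3191^1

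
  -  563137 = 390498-953635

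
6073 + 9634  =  15707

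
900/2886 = 150/481 = 0.31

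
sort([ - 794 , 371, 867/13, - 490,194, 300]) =[-794, - 490,867/13,194 , 300,371 ]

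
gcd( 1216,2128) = 304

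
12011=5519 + 6492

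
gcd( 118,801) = 1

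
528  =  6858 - 6330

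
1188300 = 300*3961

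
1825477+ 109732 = 1935209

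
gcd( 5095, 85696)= 1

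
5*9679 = 48395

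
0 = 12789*0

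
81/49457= 81/49457 = 0.00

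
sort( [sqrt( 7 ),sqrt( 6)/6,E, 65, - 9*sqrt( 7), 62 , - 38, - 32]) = [ - 38, - 32, - 9* sqrt( 7 ), sqrt ( 6)/6, sqrt( 7),E,62, 65]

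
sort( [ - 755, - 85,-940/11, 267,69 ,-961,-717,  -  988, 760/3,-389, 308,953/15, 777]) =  [-988, - 961,-755, - 717, - 389 ,-940/11, - 85,953/15,69, 760/3, 267, 308, 777 ] 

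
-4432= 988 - 5420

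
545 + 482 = 1027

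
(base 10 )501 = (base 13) 2c7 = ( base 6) 2153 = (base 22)10H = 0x1f5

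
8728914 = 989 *8826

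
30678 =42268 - 11590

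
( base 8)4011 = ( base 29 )2CR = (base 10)2057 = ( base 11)1600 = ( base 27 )2M5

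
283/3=94+1/3 = 94.33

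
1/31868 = 1/31868 = 0.00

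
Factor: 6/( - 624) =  - 1/104 = - 2^( - 3)*13^( - 1) 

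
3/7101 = 1/2367 = 0.00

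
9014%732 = 230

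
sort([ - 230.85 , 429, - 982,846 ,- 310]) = [ - 982, - 310, - 230.85, 429  ,  846]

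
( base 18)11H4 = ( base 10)6466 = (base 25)A8G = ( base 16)1942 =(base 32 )6a2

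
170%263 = 170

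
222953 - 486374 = -263421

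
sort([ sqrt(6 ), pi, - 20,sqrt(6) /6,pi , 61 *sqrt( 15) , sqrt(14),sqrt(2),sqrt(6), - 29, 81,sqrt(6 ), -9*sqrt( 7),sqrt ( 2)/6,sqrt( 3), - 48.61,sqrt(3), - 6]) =[ - 48.61, - 29, - 9* sqrt(7),  -  20, - 6,sqrt(2) /6,sqrt(6)/6, sqrt( 2 ),sqrt(3),sqrt(3), sqrt(6), sqrt ( 6), sqrt( 6 ),pi,pi,  sqrt( 14 ), 81,61*sqrt(15)]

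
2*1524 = 3048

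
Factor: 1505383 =11^1*107^1 * 1279^1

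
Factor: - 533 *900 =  - 479700 =- 2^2*3^2*5^2*13^1*41^1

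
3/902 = 3/902 = 0.00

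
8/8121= 8/8121 = 0.00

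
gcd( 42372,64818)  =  18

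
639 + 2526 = 3165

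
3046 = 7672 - 4626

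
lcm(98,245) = 490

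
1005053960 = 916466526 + 88587434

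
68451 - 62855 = 5596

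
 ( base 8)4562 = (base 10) 2418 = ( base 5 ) 34133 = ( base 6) 15110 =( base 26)3F0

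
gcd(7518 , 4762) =2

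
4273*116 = 495668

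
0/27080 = 0 = 0.00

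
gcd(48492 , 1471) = 1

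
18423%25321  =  18423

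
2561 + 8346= 10907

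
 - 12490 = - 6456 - 6034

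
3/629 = 3/629  =  0.00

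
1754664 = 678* 2588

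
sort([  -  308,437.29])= [  -  308 , 437.29 ] 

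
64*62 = 3968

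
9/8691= 3/2897 = 0.00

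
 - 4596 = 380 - 4976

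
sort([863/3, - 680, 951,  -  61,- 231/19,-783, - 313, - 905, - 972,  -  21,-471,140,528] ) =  [  -  972, - 905, - 783, - 680, - 471,  -  313, - 61,-21,-231/19, 140,863/3, 528,951 ]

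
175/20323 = 175/20323  =  0.01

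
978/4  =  489/2 = 244.50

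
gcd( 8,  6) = 2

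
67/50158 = 67/50158 = 0.00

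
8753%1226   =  171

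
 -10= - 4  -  6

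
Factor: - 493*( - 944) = 465392 = 2^4 *17^1*29^1*59^1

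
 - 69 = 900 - 969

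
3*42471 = 127413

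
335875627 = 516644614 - 180768987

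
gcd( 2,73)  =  1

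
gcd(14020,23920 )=20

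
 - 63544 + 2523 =-61021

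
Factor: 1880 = 2^3*5^1*47^1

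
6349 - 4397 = 1952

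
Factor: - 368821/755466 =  - 2^(-1)*3^( - 1 )*37^(-1)*41^( -1)*83^(-1 )*191^1*1931^1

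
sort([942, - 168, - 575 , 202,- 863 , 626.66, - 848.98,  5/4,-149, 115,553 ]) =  [-863,-848.98,  -  575,-168, - 149, 5/4, 115, 202 , 553,626.66,942 ]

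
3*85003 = 255009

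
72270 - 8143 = 64127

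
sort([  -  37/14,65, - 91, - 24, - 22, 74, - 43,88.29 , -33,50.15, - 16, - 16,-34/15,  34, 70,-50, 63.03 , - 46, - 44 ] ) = [ - 91, - 50, - 46, - 44, - 43,  -  33, - 24,-22, - 16, - 16,  -  37/14, - 34/15, 34,50.15 , 63.03, 65, 70,  74,88.29 ]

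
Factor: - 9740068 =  - 2^2*13^1  *79^1*2371^1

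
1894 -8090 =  - 6196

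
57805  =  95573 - 37768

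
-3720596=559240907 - 562961503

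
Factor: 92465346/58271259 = 30821782/19423753 =2^1* 17^1 * 23^(-1 )*844511^( - 1)*906523^1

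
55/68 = 55/68 = 0.81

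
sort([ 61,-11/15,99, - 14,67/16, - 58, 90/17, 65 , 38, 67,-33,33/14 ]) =[ - 58,  -  33, - 14, - 11/15,33/14,67/16,90/17, 38,61 , 65,67 , 99]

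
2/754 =1/377 = 0.00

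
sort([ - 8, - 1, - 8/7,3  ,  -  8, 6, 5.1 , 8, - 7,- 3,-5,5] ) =[ - 8,-8,-7,-5, - 3, - 8/7, - 1,3,5 , 5.1,6, 8]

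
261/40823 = 261/40823= 0.01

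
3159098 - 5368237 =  - 2209139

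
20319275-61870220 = - 41550945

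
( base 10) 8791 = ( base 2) 10001001010111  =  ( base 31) 94i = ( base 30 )9n1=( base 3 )110001121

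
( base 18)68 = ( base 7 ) 224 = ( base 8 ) 164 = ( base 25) 4G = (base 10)116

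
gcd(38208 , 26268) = 2388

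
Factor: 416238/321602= 519/401 = 3^1*173^1*401^(  -  1 )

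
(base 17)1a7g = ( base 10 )7938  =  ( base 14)2C70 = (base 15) 2543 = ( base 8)17402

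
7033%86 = 67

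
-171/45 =  -  4+1/5 = - 3.80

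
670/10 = 67 = 67.00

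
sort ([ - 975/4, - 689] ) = [-689, - 975/4]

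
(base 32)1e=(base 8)56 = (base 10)46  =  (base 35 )1B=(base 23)20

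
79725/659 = 79725/659 = 120.98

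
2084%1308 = 776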